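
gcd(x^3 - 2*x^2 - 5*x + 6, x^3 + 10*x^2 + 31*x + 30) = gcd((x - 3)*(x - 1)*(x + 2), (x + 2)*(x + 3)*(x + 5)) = x + 2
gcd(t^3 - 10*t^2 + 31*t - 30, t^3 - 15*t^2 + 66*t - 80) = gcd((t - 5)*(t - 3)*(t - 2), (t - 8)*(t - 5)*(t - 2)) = t^2 - 7*t + 10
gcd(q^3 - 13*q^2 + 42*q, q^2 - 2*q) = q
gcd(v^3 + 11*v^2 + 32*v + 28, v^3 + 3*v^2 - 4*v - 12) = v + 2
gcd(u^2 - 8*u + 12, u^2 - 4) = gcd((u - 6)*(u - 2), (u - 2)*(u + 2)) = u - 2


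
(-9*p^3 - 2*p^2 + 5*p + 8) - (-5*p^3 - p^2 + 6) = -4*p^3 - p^2 + 5*p + 2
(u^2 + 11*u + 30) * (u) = u^3 + 11*u^2 + 30*u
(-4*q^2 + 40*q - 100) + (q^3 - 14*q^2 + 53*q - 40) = q^3 - 18*q^2 + 93*q - 140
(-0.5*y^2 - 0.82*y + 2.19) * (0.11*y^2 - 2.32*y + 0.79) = -0.055*y^4 + 1.0698*y^3 + 1.7483*y^2 - 5.7286*y + 1.7301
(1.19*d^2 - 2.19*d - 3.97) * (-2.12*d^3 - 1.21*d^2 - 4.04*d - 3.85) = -2.5228*d^5 + 3.2029*d^4 + 6.2587*d^3 + 9.0698*d^2 + 24.4703*d + 15.2845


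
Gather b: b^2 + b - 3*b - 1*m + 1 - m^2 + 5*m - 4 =b^2 - 2*b - m^2 + 4*m - 3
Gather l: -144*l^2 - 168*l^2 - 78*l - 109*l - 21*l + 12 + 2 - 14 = -312*l^2 - 208*l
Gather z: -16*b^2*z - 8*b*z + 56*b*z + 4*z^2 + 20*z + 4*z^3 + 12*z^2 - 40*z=4*z^3 + 16*z^2 + z*(-16*b^2 + 48*b - 20)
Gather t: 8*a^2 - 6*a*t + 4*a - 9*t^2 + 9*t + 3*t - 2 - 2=8*a^2 + 4*a - 9*t^2 + t*(12 - 6*a) - 4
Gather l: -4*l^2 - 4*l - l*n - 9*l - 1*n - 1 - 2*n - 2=-4*l^2 + l*(-n - 13) - 3*n - 3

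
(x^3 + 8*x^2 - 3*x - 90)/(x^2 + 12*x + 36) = (x^2 + 2*x - 15)/(x + 6)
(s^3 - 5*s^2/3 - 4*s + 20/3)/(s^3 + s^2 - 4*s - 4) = (s - 5/3)/(s + 1)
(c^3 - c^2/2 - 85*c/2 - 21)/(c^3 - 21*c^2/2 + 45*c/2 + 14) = (c + 6)/(c - 4)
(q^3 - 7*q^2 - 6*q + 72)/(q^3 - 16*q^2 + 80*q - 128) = (q^2 - 3*q - 18)/(q^2 - 12*q + 32)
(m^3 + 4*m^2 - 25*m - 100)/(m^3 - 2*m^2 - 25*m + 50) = (m + 4)/(m - 2)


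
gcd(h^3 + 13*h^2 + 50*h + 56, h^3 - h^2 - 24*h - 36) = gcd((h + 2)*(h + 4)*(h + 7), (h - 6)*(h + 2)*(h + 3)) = h + 2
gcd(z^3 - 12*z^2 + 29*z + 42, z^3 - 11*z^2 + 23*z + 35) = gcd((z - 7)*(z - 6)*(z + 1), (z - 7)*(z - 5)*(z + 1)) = z^2 - 6*z - 7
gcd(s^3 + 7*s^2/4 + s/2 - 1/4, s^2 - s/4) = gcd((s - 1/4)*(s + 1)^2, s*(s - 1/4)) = s - 1/4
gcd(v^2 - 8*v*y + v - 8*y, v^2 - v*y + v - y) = v + 1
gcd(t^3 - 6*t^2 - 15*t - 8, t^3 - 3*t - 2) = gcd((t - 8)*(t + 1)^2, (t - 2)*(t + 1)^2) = t^2 + 2*t + 1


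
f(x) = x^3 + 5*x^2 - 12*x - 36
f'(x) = 3*x^2 + 10*x - 12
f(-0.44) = -29.84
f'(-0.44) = -15.82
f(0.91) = -42.03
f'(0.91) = -0.42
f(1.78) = -35.88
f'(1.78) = 15.31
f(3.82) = 46.86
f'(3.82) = 69.98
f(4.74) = 125.95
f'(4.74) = 102.80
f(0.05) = -36.59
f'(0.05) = -11.49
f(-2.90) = 16.46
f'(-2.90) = -15.77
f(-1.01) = -19.81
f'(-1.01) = -19.04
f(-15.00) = -2106.00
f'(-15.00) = 513.00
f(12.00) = 2268.00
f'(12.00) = 540.00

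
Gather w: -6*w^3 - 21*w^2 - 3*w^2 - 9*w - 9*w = -6*w^3 - 24*w^2 - 18*w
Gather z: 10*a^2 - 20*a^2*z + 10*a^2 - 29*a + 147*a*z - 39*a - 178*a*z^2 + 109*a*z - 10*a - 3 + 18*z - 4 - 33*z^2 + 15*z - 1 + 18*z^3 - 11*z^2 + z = 20*a^2 - 78*a + 18*z^3 + z^2*(-178*a - 44) + z*(-20*a^2 + 256*a + 34) - 8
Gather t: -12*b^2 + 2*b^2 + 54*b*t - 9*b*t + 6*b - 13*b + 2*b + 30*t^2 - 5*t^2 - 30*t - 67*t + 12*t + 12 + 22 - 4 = -10*b^2 - 5*b + 25*t^2 + t*(45*b - 85) + 30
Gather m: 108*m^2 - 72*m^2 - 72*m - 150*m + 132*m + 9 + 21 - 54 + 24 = 36*m^2 - 90*m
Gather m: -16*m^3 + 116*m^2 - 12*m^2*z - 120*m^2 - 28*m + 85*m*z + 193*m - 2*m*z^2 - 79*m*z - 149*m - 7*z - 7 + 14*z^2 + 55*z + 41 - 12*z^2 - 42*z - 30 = -16*m^3 + m^2*(-12*z - 4) + m*(-2*z^2 + 6*z + 16) + 2*z^2 + 6*z + 4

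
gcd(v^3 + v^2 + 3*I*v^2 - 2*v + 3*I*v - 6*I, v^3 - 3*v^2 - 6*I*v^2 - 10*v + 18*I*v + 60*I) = v + 2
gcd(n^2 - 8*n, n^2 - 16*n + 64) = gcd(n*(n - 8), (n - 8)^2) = n - 8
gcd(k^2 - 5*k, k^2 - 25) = k - 5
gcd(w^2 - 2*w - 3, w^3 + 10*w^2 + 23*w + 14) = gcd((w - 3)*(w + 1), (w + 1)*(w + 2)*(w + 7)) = w + 1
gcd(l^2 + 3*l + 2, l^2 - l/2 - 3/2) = l + 1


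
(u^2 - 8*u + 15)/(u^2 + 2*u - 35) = (u - 3)/(u + 7)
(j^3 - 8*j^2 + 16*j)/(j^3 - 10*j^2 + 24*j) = (j - 4)/(j - 6)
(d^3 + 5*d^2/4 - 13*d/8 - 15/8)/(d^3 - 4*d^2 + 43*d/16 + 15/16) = 2*(2*d^2 + 5*d + 3)/(4*d^2 - 11*d - 3)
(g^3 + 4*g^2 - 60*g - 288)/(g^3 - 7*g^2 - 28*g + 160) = (g^2 + 12*g + 36)/(g^2 + g - 20)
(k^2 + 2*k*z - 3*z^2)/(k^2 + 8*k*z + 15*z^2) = (k - z)/(k + 5*z)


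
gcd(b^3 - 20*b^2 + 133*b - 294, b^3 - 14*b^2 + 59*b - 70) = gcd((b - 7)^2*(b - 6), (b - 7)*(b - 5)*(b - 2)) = b - 7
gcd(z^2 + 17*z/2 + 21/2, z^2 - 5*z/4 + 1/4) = 1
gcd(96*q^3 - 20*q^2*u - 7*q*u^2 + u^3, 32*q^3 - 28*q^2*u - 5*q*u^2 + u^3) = 32*q^2 + 4*q*u - u^2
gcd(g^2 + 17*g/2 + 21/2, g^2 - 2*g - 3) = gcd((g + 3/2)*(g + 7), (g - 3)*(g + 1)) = 1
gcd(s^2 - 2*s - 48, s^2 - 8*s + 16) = 1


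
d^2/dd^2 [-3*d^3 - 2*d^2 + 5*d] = -18*d - 4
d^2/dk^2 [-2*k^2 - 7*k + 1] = -4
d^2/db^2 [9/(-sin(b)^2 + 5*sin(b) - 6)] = 9*(4*sin(b)^4 - 15*sin(b)^3 - 5*sin(b)^2 + 60*sin(b) - 38)/(sin(b)^2 - 5*sin(b) + 6)^3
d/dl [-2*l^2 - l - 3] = -4*l - 1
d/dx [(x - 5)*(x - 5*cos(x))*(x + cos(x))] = (5 - x)*(x - 5*cos(x))*(sin(x) - 1) + (x - 5)*(x + cos(x))*(5*sin(x) + 1) + (x - 5*cos(x))*(x + cos(x))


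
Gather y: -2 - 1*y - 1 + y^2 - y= y^2 - 2*y - 3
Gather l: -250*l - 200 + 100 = -250*l - 100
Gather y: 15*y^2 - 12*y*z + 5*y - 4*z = 15*y^2 + y*(5 - 12*z) - 4*z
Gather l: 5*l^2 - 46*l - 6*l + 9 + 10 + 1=5*l^2 - 52*l + 20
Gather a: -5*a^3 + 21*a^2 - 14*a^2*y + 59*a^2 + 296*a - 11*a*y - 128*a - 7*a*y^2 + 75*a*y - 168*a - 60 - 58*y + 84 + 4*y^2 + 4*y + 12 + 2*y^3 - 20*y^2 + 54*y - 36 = -5*a^3 + a^2*(80 - 14*y) + a*(-7*y^2 + 64*y) + 2*y^3 - 16*y^2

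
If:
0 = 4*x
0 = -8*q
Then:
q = 0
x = 0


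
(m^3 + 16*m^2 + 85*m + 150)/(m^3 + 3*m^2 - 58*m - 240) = (m + 5)/(m - 8)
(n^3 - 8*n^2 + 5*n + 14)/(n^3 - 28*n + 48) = (n^2 - 6*n - 7)/(n^2 + 2*n - 24)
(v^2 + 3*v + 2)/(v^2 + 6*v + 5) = (v + 2)/(v + 5)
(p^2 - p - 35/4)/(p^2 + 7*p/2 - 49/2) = (p + 5/2)/(p + 7)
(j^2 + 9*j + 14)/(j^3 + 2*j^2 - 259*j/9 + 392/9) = 9*(j + 2)/(9*j^2 - 45*j + 56)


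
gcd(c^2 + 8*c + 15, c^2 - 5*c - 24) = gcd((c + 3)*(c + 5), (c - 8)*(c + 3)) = c + 3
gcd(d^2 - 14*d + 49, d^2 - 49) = d - 7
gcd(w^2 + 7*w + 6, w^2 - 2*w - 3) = w + 1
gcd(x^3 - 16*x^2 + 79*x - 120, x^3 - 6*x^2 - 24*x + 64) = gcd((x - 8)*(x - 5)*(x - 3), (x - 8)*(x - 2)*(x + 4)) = x - 8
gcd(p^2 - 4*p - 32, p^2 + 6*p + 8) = p + 4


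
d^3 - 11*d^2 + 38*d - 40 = (d - 5)*(d - 4)*(d - 2)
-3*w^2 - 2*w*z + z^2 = (-3*w + z)*(w + z)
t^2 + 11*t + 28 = (t + 4)*(t + 7)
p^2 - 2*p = p*(p - 2)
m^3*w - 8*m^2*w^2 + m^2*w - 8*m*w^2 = m*(m - 8*w)*(m*w + w)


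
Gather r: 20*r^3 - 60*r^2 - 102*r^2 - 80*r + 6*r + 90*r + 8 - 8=20*r^3 - 162*r^2 + 16*r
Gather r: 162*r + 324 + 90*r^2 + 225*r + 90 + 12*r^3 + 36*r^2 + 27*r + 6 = 12*r^3 + 126*r^2 + 414*r + 420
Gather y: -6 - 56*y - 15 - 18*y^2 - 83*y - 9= -18*y^2 - 139*y - 30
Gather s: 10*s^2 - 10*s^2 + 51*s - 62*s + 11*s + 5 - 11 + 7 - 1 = 0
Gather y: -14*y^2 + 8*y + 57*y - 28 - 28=-14*y^2 + 65*y - 56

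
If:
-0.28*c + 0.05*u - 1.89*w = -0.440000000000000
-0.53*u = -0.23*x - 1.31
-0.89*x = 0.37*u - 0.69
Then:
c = 1.99624127668309 - 6.75*w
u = 2.38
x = -0.21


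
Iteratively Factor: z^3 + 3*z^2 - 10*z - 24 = (z + 2)*(z^2 + z - 12) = (z + 2)*(z + 4)*(z - 3)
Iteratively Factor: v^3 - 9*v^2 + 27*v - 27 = (v - 3)*(v^2 - 6*v + 9) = (v - 3)^2*(v - 3)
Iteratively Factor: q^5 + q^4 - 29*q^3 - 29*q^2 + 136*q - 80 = (q + 4)*(q^4 - 3*q^3 - 17*q^2 + 39*q - 20) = (q - 1)*(q + 4)*(q^3 - 2*q^2 - 19*q + 20) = (q - 1)^2*(q + 4)*(q^2 - q - 20) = (q - 5)*(q - 1)^2*(q + 4)*(q + 4)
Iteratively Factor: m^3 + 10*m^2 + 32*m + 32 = (m + 4)*(m^2 + 6*m + 8) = (m + 2)*(m + 4)*(m + 4)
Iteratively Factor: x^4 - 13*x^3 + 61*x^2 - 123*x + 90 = (x - 2)*(x^3 - 11*x^2 + 39*x - 45) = (x - 3)*(x - 2)*(x^2 - 8*x + 15) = (x - 5)*(x - 3)*(x - 2)*(x - 3)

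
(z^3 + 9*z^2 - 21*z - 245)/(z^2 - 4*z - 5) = (z^2 + 14*z + 49)/(z + 1)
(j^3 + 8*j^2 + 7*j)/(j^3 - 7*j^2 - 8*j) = (j + 7)/(j - 8)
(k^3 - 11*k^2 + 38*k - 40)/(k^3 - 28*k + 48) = (k - 5)/(k + 6)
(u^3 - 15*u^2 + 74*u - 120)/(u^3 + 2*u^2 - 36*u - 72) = (u^2 - 9*u + 20)/(u^2 + 8*u + 12)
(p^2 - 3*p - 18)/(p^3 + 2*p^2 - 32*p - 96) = (p + 3)/(p^2 + 8*p + 16)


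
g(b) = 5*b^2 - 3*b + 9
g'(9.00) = 87.00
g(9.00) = 387.00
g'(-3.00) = -33.00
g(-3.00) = 63.00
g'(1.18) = 8.80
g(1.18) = 12.42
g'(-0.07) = -3.70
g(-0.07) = 9.23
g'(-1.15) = -14.50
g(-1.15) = 19.06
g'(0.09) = -2.10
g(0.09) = 8.77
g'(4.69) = 43.90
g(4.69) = 104.91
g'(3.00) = 27.00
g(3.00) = 45.00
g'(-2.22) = -25.20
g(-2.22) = 40.30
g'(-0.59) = -8.90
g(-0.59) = 12.51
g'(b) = 10*b - 3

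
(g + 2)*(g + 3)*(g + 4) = g^3 + 9*g^2 + 26*g + 24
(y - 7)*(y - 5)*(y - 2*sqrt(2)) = y^3 - 12*y^2 - 2*sqrt(2)*y^2 + 24*sqrt(2)*y + 35*y - 70*sqrt(2)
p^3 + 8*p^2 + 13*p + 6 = (p + 1)^2*(p + 6)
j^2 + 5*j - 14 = (j - 2)*(j + 7)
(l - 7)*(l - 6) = l^2 - 13*l + 42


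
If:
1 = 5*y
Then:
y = 1/5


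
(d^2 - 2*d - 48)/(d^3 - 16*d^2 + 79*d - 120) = (d + 6)/(d^2 - 8*d + 15)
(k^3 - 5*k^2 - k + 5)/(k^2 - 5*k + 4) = (k^2 - 4*k - 5)/(k - 4)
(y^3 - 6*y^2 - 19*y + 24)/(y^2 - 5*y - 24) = y - 1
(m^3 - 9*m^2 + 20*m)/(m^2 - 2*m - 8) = m*(m - 5)/(m + 2)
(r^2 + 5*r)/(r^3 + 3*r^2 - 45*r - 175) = r/(r^2 - 2*r - 35)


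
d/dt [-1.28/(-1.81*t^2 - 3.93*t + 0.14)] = (-4.6336*t - 5.0304)/(1.81*t^2 + 3.93*t - 0.14)^2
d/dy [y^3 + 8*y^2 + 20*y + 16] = 3*y^2 + 16*y + 20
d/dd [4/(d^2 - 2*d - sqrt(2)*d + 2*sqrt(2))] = 4*(-2*d + sqrt(2) + 2)/(d^2 - 2*d - sqrt(2)*d + 2*sqrt(2))^2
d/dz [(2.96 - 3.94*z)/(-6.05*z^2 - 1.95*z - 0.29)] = (-23.837*z^2 + 35.816*z + 6.9146)/(36.6025*z^4 + 23.595*z^3 + 7.3115*z^2 + 1.131*z + 0.0841)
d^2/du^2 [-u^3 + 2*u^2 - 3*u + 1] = 4 - 6*u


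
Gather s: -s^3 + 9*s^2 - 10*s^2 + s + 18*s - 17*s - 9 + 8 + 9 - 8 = -s^3 - s^2 + 2*s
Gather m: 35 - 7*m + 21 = 56 - 7*m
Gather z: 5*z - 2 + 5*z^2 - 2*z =5*z^2 + 3*z - 2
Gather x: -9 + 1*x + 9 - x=0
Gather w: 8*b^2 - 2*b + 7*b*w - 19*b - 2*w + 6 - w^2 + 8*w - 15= 8*b^2 - 21*b - w^2 + w*(7*b + 6) - 9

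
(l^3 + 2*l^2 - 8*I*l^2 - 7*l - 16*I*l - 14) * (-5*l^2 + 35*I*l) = -5*l^5 - 10*l^4 + 75*I*l^4 + 315*l^3 + 150*I*l^3 + 630*l^2 - 245*I*l^2 - 490*I*l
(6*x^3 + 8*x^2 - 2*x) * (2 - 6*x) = -36*x^4 - 36*x^3 + 28*x^2 - 4*x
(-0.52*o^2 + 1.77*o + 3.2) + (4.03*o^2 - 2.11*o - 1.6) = 3.51*o^2 - 0.34*o + 1.6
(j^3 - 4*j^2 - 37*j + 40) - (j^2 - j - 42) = j^3 - 5*j^2 - 36*j + 82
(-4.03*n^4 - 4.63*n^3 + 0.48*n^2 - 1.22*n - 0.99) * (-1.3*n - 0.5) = 5.239*n^5 + 8.034*n^4 + 1.691*n^3 + 1.346*n^2 + 1.897*n + 0.495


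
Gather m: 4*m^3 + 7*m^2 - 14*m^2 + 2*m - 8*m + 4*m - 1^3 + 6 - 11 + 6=4*m^3 - 7*m^2 - 2*m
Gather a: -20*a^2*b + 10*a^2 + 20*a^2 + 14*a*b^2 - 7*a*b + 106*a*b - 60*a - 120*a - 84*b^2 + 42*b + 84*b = a^2*(30 - 20*b) + a*(14*b^2 + 99*b - 180) - 84*b^2 + 126*b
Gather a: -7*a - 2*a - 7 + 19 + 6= 18 - 9*a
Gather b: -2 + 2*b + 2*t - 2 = 2*b + 2*t - 4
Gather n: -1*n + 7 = 7 - n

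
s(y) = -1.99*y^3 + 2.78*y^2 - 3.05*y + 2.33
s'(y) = -5.97*y^2 + 5.56*y - 3.05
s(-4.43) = 243.41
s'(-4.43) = -144.84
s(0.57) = 1.13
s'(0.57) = -1.82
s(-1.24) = 14.18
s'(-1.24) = -19.12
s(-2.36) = 51.17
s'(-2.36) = -49.42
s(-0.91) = 8.91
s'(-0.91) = -13.05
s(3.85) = -81.77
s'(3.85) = -70.13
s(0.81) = 0.63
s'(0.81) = -2.46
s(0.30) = 1.61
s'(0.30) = -1.92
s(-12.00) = 3877.97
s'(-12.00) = -929.45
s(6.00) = -345.73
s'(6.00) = -184.61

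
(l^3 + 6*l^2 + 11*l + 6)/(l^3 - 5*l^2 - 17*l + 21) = (l^2 + 3*l + 2)/(l^2 - 8*l + 7)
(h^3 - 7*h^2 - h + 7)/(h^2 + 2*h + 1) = (h^2 - 8*h + 7)/(h + 1)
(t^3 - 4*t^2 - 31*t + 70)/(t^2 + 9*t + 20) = (t^2 - 9*t + 14)/(t + 4)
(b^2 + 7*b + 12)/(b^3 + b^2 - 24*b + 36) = (b^2 + 7*b + 12)/(b^3 + b^2 - 24*b + 36)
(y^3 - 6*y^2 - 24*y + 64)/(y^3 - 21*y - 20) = (y^2 - 10*y + 16)/(y^2 - 4*y - 5)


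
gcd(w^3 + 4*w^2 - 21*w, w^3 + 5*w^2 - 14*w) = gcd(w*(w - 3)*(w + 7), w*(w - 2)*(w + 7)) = w^2 + 7*w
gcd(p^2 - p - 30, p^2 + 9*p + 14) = 1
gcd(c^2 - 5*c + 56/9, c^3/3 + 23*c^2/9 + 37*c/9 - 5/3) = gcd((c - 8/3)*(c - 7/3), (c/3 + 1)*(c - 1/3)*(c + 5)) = 1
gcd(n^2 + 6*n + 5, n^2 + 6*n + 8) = 1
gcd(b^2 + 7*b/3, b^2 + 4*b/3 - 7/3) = b + 7/3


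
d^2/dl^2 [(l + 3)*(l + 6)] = 2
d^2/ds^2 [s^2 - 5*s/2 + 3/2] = 2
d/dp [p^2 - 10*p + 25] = 2*p - 10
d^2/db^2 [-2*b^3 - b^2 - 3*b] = -12*b - 2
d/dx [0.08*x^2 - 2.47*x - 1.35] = 0.16*x - 2.47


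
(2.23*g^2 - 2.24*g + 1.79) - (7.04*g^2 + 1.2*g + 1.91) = -4.81*g^2 - 3.44*g - 0.12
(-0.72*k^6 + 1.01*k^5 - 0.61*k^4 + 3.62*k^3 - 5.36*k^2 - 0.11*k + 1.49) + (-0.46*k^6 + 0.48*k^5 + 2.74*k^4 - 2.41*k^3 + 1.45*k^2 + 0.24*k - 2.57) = -1.18*k^6 + 1.49*k^5 + 2.13*k^4 + 1.21*k^3 - 3.91*k^2 + 0.13*k - 1.08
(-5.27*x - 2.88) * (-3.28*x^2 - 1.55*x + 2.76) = 17.2856*x^3 + 17.6149*x^2 - 10.0812*x - 7.9488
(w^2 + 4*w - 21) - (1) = w^2 + 4*w - 22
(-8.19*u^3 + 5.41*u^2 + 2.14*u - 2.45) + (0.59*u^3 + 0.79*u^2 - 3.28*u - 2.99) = -7.6*u^3 + 6.2*u^2 - 1.14*u - 5.44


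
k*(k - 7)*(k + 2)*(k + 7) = k^4 + 2*k^3 - 49*k^2 - 98*k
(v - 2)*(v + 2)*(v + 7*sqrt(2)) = v^3 + 7*sqrt(2)*v^2 - 4*v - 28*sqrt(2)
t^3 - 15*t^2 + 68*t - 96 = (t - 8)*(t - 4)*(t - 3)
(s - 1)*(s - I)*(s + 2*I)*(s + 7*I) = s^4 - s^3 + 8*I*s^3 - 5*s^2 - 8*I*s^2 + 5*s + 14*I*s - 14*I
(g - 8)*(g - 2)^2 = g^3 - 12*g^2 + 36*g - 32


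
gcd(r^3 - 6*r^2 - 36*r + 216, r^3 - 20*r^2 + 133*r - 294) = r - 6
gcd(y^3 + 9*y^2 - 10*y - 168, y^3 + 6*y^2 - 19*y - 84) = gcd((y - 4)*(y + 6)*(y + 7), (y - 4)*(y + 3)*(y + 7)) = y^2 + 3*y - 28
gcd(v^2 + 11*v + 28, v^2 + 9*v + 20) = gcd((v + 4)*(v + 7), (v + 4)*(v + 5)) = v + 4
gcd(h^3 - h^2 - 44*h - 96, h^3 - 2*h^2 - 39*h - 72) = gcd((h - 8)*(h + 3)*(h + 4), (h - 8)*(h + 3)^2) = h^2 - 5*h - 24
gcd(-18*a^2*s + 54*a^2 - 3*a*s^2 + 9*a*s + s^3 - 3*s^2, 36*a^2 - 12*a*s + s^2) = -6*a + s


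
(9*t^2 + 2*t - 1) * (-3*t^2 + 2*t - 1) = -27*t^4 + 12*t^3 - 2*t^2 - 4*t + 1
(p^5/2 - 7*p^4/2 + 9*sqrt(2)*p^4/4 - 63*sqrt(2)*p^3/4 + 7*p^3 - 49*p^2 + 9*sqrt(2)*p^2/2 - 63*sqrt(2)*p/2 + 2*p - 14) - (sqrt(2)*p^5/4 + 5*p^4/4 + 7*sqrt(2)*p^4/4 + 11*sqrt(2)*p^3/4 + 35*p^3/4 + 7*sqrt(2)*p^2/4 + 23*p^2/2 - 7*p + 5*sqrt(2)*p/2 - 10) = -sqrt(2)*p^5/4 + p^5/2 - 19*p^4/4 + sqrt(2)*p^4/2 - 37*sqrt(2)*p^3/2 - 7*p^3/4 - 121*p^2/2 + 11*sqrt(2)*p^2/4 - 34*sqrt(2)*p + 9*p - 4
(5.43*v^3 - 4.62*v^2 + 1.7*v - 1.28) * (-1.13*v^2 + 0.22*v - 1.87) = -6.1359*v^5 + 6.4152*v^4 - 13.0915*v^3 + 10.4598*v^2 - 3.4606*v + 2.3936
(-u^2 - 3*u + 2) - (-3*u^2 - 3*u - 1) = 2*u^2 + 3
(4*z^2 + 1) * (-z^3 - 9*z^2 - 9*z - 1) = -4*z^5 - 36*z^4 - 37*z^3 - 13*z^2 - 9*z - 1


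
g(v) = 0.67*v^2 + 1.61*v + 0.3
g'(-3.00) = -2.41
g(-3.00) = 1.50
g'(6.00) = 9.65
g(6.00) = 34.08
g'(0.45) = 2.21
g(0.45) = 1.16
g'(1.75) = 3.96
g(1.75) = 5.17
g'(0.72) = 2.57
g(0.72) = 1.81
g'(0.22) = 1.90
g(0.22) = 0.69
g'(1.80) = 4.02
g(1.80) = 5.37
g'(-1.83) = -0.84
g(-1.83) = -0.40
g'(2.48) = 4.93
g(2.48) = 8.41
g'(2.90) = 5.50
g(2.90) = 10.60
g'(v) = 1.34*v + 1.61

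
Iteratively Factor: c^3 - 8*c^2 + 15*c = (c)*(c^2 - 8*c + 15) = c*(c - 3)*(c - 5)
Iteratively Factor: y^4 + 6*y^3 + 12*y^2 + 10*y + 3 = (y + 1)*(y^3 + 5*y^2 + 7*y + 3) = (y + 1)^2*(y^2 + 4*y + 3) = (y + 1)^3*(y + 3)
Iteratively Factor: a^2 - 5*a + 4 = (a - 1)*(a - 4)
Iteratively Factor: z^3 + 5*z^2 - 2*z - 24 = (z + 4)*(z^2 + z - 6) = (z - 2)*(z + 4)*(z + 3)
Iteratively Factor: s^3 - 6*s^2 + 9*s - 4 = (s - 1)*(s^2 - 5*s + 4) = (s - 1)^2*(s - 4)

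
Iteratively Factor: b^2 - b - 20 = (b + 4)*(b - 5)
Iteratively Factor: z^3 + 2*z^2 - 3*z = (z - 1)*(z^2 + 3*z) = z*(z - 1)*(z + 3)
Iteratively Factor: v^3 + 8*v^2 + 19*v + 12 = (v + 3)*(v^2 + 5*v + 4) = (v + 1)*(v + 3)*(v + 4)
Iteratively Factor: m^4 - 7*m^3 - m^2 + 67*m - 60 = (m + 3)*(m^3 - 10*m^2 + 29*m - 20) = (m - 1)*(m + 3)*(m^2 - 9*m + 20) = (m - 4)*(m - 1)*(m + 3)*(m - 5)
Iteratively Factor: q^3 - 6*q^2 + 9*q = (q - 3)*(q^2 - 3*q) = q*(q - 3)*(q - 3)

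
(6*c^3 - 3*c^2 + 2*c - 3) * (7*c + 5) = 42*c^4 + 9*c^3 - c^2 - 11*c - 15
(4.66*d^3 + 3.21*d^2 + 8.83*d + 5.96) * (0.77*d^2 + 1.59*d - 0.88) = 3.5882*d^5 + 9.8811*d^4 + 7.8022*d^3 + 15.8041*d^2 + 1.706*d - 5.2448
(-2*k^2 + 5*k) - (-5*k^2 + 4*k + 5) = 3*k^2 + k - 5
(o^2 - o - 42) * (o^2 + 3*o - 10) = o^4 + 2*o^3 - 55*o^2 - 116*o + 420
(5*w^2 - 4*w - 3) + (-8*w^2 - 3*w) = -3*w^2 - 7*w - 3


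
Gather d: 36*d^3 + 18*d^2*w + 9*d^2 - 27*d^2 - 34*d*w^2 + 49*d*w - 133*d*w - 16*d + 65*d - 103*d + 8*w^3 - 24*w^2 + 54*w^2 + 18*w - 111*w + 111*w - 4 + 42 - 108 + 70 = 36*d^3 + d^2*(18*w - 18) + d*(-34*w^2 - 84*w - 54) + 8*w^3 + 30*w^2 + 18*w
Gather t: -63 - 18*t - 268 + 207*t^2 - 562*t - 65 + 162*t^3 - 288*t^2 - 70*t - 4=162*t^3 - 81*t^2 - 650*t - 400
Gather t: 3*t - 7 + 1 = 3*t - 6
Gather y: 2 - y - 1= 1 - y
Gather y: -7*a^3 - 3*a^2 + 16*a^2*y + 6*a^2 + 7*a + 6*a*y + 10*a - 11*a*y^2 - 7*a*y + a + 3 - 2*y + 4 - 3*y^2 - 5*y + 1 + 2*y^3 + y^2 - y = -7*a^3 + 3*a^2 + 18*a + 2*y^3 + y^2*(-11*a - 2) + y*(16*a^2 - a - 8) + 8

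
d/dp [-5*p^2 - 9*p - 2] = -10*p - 9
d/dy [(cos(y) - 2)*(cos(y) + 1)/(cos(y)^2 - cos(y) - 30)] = 28*(-sin(y) + sin(2*y))/((cos(y) - 6)^2*(cos(y) + 5)^2)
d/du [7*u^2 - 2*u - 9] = 14*u - 2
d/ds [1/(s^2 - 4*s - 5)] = 2*(2 - s)/(-s^2 + 4*s + 5)^2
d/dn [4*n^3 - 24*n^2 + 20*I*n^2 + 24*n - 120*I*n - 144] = 12*n^2 + n*(-48 + 40*I) + 24 - 120*I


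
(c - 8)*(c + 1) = c^2 - 7*c - 8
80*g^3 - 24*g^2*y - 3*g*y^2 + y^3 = (-4*g + y)^2*(5*g + y)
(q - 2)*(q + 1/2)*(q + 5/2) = q^3 + q^2 - 19*q/4 - 5/2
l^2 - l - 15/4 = (l - 5/2)*(l + 3/2)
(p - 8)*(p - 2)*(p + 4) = p^3 - 6*p^2 - 24*p + 64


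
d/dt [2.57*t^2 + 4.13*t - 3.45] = 5.14*t + 4.13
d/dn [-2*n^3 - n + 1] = -6*n^2 - 1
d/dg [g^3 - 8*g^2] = g*(3*g - 16)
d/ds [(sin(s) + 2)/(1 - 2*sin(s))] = 5*cos(s)/(2*sin(s) - 1)^2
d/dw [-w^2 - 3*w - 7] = -2*w - 3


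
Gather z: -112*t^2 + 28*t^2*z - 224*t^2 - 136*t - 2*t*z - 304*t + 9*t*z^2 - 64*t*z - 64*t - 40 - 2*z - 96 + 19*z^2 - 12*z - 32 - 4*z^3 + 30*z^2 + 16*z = -336*t^2 - 504*t - 4*z^3 + z^2*(9*t + 49) + z*(28*t^2 - 66*t + 2) - 168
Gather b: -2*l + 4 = 4 - 2*l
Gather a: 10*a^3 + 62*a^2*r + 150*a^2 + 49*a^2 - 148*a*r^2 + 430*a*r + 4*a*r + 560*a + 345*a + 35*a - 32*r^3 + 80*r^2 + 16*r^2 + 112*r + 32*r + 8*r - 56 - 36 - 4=10*a^3 + a^2*(62*r + 199) + a*(-148*r^2 + 434*r + 940) - 32*r^3 + 96*r^2 + 152*r - 96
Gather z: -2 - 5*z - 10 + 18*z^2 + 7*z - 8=18*z^2 + 2*z - 20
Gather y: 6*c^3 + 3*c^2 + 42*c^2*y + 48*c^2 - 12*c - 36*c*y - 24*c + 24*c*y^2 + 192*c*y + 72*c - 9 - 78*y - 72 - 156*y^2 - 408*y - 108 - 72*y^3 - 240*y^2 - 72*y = 6*c^3 + 51*c^2 + 36*c - 72*y^3 + y^2*(24*c - 396) + y*(42*c^2 + 156*c - 558) - 189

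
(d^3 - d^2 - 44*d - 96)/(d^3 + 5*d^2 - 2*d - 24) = (d - 8)/(d - 2)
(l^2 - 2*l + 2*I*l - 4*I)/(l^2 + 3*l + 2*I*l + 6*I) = (l - 2)/(l + 3)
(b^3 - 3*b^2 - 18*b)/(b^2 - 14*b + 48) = b*(b + 3)/(b - 8)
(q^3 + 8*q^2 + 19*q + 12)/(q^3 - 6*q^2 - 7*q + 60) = (q^2 + 5*q + 4)/(q^2 - 9*q + 20)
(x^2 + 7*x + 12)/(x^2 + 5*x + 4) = (x + 3)/(x + 1)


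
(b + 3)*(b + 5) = b^2 + 8*b + 15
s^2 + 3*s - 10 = (s - 2)*(s + 5)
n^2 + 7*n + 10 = (n + 2)*(n + 5)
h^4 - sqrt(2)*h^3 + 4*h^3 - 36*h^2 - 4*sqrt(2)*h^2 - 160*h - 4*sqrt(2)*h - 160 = (h + 2)^2*(h - 5*sqrt(2))*(h + 4*sqrt(2))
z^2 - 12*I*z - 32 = (z - 8*I)*(z - 4*I)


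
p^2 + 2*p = p*(p + 2)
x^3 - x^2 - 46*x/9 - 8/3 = (x - 3)*(x + 2/3)*(x + 4/3)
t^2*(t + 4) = t^3 + 4*t^2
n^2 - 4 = (n - 2)*(n + 2)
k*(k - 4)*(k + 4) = k^3 - 16*k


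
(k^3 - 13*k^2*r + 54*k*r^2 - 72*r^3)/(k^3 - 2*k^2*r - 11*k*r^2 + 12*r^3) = (-k^2 + 9*k*r - 18*r^2)/(-k^2 - 2*k*r + 3*r^2)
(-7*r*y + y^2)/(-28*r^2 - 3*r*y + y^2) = y/(4*r + y)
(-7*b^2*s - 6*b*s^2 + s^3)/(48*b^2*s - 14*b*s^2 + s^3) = (-7*b^2 - 6*b*s + s^2)/(48*b^2 - 14*b*s + s^2)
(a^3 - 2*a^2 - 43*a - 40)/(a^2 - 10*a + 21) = (a^3 - 2*a^2 - 43*a - 40)/(a^2 - 10*a + 21)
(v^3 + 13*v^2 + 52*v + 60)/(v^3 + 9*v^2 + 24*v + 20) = (v + 6)/(v + 2)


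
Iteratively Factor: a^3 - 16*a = (a)*(a^2 - 16) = a*(a - 4)*(a + 4)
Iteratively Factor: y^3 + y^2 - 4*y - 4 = (y + 1)*(y^2 - 4) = (y - 2)*(y + 1)*(y + 2)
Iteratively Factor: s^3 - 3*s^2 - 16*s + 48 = (s - 3)*(s^2 - 16) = (s - 3)*(s + 4)*(s - 4)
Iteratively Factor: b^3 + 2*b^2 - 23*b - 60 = (b + 3)*(b^2 - b - 20) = (b + 3)*(b + 4)*(b - 5)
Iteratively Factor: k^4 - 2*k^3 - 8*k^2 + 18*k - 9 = (k - 1)*(k^3 - k^2 - 9*k + 9) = (k - 1)^2*(k^2 - 9) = (k - 3)*(k - 1)^2*(k + 3)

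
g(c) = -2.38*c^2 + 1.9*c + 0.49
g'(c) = 1.9 - 4.76*c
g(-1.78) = -10.43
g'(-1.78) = 10.37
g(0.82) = 0.45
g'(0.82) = -2.00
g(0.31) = 0.85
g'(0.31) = 0.42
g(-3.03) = -27.12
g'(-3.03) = 16.32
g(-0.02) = 0.45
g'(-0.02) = 2.00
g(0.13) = 0.70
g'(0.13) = 1.28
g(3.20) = -17.80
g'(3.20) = -13.33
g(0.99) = 0.04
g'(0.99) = -2.81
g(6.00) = -73.79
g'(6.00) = -26.66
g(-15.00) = -563.51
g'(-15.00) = 73.30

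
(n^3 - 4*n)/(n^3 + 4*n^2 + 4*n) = (n - 2)/(n + 2)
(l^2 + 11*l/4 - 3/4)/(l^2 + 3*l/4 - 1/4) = (l + 3)/(l + 1)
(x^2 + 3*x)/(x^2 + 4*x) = (x + 3)/(x + 4)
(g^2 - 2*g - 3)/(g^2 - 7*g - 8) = (g - 3)/(g - 8)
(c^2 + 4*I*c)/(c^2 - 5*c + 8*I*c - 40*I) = c*(c + 4*I)/(c^2 + c*(-5 + 8*I) - 40*I)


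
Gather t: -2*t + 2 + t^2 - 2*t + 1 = t^2 - 4*t + 3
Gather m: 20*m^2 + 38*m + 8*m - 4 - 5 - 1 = 20*m^2 + 46*m - 10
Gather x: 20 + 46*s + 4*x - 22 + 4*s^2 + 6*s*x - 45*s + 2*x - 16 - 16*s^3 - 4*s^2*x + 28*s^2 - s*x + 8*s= -16*s^3 + 32*s^2 + 9*s + x*(-4*s^2 + 5*s + 6) - 18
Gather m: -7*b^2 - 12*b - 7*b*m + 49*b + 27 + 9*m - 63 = -7*b^2 + 37*b + m*(9 - 7*b) - 36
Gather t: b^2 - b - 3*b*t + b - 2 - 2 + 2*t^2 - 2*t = b^2 + 2*t^2 + t*(-3*b - 2) - 4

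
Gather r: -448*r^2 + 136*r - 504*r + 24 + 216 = -448*r^2 - 368*r + 240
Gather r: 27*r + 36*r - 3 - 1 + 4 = 63*r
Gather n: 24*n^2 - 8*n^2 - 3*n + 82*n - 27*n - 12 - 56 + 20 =16*n^2 + 52*n - 48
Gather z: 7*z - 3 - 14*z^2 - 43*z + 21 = -14*z^2 - 36*z + 18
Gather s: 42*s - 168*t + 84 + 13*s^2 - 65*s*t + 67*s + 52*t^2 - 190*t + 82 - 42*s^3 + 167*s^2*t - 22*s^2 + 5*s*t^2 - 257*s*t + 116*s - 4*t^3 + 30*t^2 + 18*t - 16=-42*s^3 + s^2*(167*t - 9) + s*(5*t^2 - 322*t + 225) - 4*t^3 + 82*t^2 - 340*t + 150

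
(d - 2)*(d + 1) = d^2 - d - 2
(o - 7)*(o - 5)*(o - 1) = o^3 - 13*o^2 + 47*o - 35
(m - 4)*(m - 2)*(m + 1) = m^3 - 5*m^2 + 2*m + 8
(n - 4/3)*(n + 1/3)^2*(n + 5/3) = n^4 + n^3 - 17*n^2/9 - 13*n/9 - 20/81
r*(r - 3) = r^2 - 3*r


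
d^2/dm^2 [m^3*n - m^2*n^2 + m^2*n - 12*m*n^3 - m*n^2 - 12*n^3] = 2*n*(3*m - n + 1)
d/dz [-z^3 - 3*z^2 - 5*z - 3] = -3*z^2 - 6*z - 5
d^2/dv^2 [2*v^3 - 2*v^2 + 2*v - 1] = 12*v - 4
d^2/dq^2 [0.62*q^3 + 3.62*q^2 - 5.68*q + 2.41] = 3.72*q + 7.24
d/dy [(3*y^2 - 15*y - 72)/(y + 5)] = 3*(y^2 + 10*y - 1)/(y^2 + 10*y + 25)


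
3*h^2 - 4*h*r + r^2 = (-3*h + r)*(-h + r)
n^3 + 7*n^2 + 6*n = n*(n + 1)*(n + 6)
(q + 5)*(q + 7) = q^2 + 12*q + 35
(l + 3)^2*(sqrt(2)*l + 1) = sqrt(2)*l^3 + l^2 + 6*sqrt(2)*l^2 + 6*l + 9*sqrt(2)*l + 9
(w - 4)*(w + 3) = w^2 - w - 12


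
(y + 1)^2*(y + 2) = y^3 + 4*y^2 + 5*y + 2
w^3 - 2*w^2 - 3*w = w*(w - 3)*(w + 1)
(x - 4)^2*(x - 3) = x^3 - 11*x^2 + 40*x - 48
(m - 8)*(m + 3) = m^2 - 5*m - 24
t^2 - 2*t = t*(t - 2)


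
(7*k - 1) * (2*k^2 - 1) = 14*k^3 - 2*k^2 - 7*k + 1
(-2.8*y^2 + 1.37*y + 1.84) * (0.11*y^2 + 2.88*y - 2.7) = -0.308*y^4 - 7.9133*y^3 + 11.708*y^2 + 1.6002*y - 4.968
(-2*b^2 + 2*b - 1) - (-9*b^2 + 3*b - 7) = 7*b^2 - b + 6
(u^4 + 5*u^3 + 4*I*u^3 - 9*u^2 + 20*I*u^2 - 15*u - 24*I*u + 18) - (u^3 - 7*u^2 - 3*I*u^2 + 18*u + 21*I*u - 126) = u^4 + 4*u^3 + 4*I*u^3 - 2*u^2 + 23*I*u^2 - 33*u - 45*I*u + 144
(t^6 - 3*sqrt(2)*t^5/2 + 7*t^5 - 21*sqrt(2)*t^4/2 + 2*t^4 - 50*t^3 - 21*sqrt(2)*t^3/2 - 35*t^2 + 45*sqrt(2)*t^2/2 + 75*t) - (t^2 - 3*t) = t^6 - 3*sqrt(2)*t^5/2 + 7*t^5 - 21*sqrt(2)*t^4/2 + 2*t^4 - 50*t^3 - 21*sqrt(2)*t^3/2 - 36*t^2 + 45*sqrt(2)*t^2/2 + 78*t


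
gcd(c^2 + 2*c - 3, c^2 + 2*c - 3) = c^2 + 2*c - 3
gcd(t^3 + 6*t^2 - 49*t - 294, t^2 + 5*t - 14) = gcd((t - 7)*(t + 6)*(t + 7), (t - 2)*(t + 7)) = t + 7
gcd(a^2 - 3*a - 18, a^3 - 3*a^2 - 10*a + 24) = a + 3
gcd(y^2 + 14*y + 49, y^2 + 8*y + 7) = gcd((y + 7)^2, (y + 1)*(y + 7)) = y + 7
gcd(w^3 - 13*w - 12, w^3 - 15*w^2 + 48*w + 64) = w + 1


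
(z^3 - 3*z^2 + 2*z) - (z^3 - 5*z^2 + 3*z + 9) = 2*z^2 - z - 9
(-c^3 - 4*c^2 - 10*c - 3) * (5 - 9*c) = 9*c^4 + 31*c^3 + 70*c^2 - 23*c - 15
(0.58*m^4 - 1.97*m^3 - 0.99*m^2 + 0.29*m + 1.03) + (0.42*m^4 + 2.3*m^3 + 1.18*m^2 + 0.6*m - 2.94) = 1.0*m^4 + 0.33*m^3 + 0.19*m^2 + 0.89*m - 1.91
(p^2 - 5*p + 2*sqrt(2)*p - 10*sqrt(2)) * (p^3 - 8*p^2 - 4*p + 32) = p^5 - 13*p^4 + 2*sqrt(2)*p^4 - 26*sqrt(2)*p^3 + 36*p^3 + 52*p^2 + 72*sqrt(2)*p^2 - 160*p + 104*sqrt(2)*p - 320*sqrt(2)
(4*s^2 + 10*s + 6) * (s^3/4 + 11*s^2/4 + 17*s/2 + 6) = s^5 + 27*s^4/2 + 63*s^3 + 251*s^2/2 + 111*s + 36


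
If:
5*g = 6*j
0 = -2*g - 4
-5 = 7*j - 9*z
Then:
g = -2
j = -5/3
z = -20/27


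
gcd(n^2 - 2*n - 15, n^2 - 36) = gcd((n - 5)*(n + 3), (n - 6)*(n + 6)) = 1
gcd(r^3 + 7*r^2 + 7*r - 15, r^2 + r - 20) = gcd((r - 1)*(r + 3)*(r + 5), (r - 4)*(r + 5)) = r + 5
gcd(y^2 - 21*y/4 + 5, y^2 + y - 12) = 1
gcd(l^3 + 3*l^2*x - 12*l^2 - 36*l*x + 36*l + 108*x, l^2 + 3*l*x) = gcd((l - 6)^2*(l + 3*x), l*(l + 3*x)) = l + 3*x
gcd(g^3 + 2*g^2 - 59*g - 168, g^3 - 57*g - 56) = g^2 - g - 56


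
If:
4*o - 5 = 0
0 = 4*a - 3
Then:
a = 3/4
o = 5/4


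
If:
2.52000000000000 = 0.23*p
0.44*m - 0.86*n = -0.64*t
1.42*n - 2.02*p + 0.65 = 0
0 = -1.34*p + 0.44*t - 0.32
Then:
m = -20.02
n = 15.13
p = 10.96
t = 34.09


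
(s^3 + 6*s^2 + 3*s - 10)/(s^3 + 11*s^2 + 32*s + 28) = (s^2 + 4*s - 5)/(s^2 + 9*s + 14)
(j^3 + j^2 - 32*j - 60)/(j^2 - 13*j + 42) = (j^2 + 7*j + 10)/(j - 7)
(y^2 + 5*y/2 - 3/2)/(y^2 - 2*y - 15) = (y - 1/2)/(y - 5)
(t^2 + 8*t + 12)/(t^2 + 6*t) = (t + 2)/t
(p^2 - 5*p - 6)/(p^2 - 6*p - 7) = (p - 6)/(p - 7)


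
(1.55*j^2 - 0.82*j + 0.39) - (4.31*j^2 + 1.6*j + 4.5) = -2.76*j^2 - 2.42*j - 4.11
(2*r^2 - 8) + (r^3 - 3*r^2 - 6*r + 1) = r^3 - r^2 - 6*r - 7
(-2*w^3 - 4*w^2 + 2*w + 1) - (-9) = -2*w^3 - 4*w^2 + 2*w + 10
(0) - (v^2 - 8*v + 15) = -v^2 + 8*v - 15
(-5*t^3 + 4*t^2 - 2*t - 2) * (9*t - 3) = -45*t^4 + 51*t^3 - 30*t^2 - 12*t + 6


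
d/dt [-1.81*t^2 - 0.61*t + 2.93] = -3.62*t - 0.61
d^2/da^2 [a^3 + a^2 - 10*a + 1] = 6*a + 2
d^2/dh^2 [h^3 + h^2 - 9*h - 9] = 6*h + 2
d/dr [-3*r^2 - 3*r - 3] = -6*r - 3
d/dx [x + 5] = 1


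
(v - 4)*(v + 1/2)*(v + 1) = v^3 - 5*v^2/2 - 11*v/2 - 2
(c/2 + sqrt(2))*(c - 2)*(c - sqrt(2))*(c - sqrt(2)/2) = c^4/2 - c^3 + sqrt(2)*c^3/4 - 5*c^2/2 - sqrt(2)*c^2/2 + sqrt(2)*c + 5*c - 2*sqrt(2)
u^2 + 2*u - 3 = (u - 1)*(u + 3)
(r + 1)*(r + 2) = r^2 + 3*r + 2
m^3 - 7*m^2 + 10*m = m*(m - 5)*(m - 2)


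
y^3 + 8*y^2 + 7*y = y*(y + 1)*(y + 7)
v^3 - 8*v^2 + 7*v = v*(v - 7)*(v - 1)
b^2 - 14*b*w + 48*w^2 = (b - 8*w)*(b - 6*w)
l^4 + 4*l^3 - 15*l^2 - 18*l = l*(l - 3)*(l + 1)*(l + 6)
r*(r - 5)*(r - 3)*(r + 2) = r^4 - 6*r^3 - r^2 + 30*r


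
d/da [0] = 0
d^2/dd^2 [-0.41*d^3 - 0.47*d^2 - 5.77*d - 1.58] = -2.46*d - 0.94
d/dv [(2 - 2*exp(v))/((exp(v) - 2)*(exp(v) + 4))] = 2*(exp(2*v) - 2*exp(v) + 6)*exp(v)/(exp(4*v) + 4*exp(3*v) - 12*exp(2*v) - 32*exp(v) + 64)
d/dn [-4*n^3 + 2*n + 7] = 2 - 12*n^2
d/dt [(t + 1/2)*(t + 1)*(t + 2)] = 3*t^2 + 7*t + 7/2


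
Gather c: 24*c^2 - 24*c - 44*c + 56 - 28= 24*c^2 - 68*c + 28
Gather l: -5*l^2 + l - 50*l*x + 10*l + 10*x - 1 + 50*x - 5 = -5*l^2 + l*(11 - 50*x) + 60*x - 6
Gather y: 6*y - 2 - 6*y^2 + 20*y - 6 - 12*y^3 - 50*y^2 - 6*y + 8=-12*y^3 - 56*y^2 + 20*y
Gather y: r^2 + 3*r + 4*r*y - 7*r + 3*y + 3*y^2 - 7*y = r^2 - 4*r + 3*y^2 + y*(4*r - 4)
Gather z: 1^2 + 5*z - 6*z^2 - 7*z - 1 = -6*z^2 - 2*z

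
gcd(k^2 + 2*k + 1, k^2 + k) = k + 1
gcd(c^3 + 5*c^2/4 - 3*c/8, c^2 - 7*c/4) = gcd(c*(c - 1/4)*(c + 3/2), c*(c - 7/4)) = c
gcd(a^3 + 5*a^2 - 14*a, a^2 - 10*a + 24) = 1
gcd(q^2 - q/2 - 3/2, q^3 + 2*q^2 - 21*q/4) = q - 3/2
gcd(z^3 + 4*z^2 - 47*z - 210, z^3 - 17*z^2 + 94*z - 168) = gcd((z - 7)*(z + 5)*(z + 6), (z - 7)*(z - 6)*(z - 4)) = z - 7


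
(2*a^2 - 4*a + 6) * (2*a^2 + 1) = 4*a^4 - 8*a^3 + 14*a^2 - 4*a + 6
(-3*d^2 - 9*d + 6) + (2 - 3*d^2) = -6*d^2 - 9*d + 8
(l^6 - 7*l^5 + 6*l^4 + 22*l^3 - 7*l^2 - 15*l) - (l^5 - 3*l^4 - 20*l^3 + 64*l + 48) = l^6 - 8*l^5 + 9*l^4 + 42*l^3 - 7*l^2 - 79*l - 48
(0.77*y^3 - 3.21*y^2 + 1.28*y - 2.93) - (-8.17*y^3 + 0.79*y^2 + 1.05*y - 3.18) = 8.94*y^3 - 4.0*y^2 + 0.23*y + 0.25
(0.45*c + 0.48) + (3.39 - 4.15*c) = 3.87 - 3.7*c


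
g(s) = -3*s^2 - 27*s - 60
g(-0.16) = -55.76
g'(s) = -6*s - 27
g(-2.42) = -12.23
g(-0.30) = -52.17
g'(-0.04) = -26.76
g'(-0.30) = -25.20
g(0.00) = -60.00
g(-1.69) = -22.94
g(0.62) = -77.89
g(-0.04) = -58.92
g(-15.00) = -330.00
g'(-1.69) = -16.86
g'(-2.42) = -12.48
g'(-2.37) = -12.78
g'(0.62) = -30.72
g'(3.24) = -46.44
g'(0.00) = -27.00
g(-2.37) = -12.86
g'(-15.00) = 63.00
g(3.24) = -178.97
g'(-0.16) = -26.04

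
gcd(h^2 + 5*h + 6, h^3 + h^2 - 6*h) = h + 3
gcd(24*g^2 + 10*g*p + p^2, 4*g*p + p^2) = 4*g + p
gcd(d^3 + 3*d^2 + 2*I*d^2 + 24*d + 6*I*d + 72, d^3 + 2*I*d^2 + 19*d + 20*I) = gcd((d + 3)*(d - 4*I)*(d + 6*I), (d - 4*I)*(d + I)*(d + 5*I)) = d - 4*I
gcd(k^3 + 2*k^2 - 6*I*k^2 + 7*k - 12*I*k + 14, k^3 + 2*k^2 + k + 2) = k^2 + k*(2 + I) + 2*I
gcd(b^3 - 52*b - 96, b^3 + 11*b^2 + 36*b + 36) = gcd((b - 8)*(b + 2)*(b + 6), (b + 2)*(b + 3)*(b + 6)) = b^2 + 8*b + 12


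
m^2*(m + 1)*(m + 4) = m^4 + 5*m^3 + 4*m^2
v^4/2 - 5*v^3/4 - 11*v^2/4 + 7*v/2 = v*(v/2 + 1)*(v - 7/2)*(v - 1)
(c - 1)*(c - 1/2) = c^2 - 3*c/2 + 1/2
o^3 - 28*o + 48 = (o - 4)*(o - 2)*(o + 6)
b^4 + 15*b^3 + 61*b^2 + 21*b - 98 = (b - 1)*(b + 2)*(b + 7)^2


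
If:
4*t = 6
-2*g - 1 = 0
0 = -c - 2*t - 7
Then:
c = -10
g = -1/2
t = 3/2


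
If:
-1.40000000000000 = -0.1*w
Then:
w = 14.00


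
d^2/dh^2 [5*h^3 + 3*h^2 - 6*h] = 30*h + 6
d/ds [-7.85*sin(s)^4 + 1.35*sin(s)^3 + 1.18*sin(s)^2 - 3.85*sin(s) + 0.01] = (-31.4*sin(s)^3 + 4.05*sin(s)^2 + 2.36*sin(s) - 3.85)*cos(s)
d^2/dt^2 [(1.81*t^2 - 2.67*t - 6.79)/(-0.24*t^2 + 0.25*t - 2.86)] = (-1.11022302462516e-16*t^4 + 0.0903839999999998*t^3 + 9.800928*t^2 - 13.440528*t - 34.264614)/(0.013824*t^6 - 0.0432*t^5 + 0.539208*t^4 - 1.045225*t^3 + 6.425562*t^2 - 6.1347*t + 23.393656)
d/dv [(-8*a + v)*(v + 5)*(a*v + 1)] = -a*(8*a - v)*(v + 5) - (8*a - v)*(a*v + 1) + (v + 5)*(a*v + 1)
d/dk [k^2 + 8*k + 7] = 2*k + 8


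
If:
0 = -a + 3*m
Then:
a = 3*m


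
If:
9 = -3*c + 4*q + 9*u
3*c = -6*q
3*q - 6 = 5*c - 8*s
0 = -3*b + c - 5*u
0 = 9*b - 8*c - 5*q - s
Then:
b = -1451/1677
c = -756/559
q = 378/559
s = -15/43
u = 139/559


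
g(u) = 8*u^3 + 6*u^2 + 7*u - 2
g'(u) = 24*u^2 + 12*u + 7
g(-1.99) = -55.21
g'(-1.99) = 78.16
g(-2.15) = -68.82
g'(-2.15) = 92.14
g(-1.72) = -37.00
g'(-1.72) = 57.36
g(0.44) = 2.92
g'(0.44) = 16.93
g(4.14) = 697.48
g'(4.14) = 468.03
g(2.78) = 235.71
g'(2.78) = 225.84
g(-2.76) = -143.81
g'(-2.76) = 156.70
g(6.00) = 1984.00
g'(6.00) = 943.00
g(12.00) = 14770.00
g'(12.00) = 3607.00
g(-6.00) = -1556.00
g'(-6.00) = 799.00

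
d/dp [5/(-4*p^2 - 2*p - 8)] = 5*(4*p + 1)/(2*(2*p^2 + p + 4)^2)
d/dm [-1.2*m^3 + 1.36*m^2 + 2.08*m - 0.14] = -3.6*m^2 + 2.72*m + 2.08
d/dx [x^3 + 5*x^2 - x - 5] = 3*x^2 + 10*x - 1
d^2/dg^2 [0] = 0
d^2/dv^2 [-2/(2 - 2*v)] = 2/(v - 1)^3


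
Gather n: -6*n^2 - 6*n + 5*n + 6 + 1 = -6*n^2 - n + 7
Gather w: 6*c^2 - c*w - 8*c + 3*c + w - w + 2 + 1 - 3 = 6*c^2 - c*w - 5*c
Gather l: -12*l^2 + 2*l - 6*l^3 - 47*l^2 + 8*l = -6*l^3 - 59*l^2 + 10*l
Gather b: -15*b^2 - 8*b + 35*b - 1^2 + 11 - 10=-15*b^2 + 27*b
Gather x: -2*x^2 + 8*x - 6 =-2*x^2 + 8*x - 6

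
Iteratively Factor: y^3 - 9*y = (y)*(y^2 - 9) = y*(y + 3)*(y - 3)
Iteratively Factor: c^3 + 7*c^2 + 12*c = (c + 4)*(c^2 + 3*c) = (c + 3)*(c + 4)*(c)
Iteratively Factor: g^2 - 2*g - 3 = (g + 1)*(g - 3)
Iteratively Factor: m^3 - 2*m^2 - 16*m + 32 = (m + 4)*(m^2 - 6*m + 8) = (m - 4)*(m + 4)*(m - 2)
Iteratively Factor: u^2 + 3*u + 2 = (u + 1)*(u + 2)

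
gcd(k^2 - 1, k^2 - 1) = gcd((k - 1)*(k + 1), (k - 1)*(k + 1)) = k^2 - 1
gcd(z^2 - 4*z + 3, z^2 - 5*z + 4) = z - 1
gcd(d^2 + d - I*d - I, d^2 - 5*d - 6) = d + 1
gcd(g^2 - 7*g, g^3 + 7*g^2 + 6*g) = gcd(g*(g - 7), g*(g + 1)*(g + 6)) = g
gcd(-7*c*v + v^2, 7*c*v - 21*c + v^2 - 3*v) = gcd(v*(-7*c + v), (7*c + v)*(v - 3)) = 1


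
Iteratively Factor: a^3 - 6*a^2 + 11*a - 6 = (a - 3)*(a^2 - 3*a + 2) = (a - 3)*(a - 1)*(a - 2)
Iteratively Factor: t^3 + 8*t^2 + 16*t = (t)*(t^2 + 8*t + 16) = t*(t + 4)*(t + 4)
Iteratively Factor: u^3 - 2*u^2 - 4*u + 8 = (u + 2)*(u^2 - 4*u + 4) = (u - 2)*(u + 2)*(u - 2)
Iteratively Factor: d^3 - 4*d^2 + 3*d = (d - 3)*(d^2 - d) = d*(d - 3)*(d - 1)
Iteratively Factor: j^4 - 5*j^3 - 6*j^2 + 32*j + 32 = (j + 2)*(j^3 - 7*j^2 + 8*j + 16) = (j - 4)*(j + 2)*(j^2 - 3*j - 4) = (j - 4)*(j + 1)*(j + 2)*(j - 4)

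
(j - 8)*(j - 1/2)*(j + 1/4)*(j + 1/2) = j^4 - 31*j^3/4 - 9*j^2/4 + 31*j/16 + 1/2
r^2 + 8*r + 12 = (r + 2)*(r + 6)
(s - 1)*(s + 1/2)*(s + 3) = s^3 + 5*s^2/2 - 2*s - 3/2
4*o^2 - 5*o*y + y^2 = (-4*o + y)*(-o + y)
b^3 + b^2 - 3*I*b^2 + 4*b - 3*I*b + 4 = (b + 1)*(b - 4*I)*(b + I)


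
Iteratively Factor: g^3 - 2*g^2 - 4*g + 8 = (g + 2)*(g^2 - 4*g + 4) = (g - 2)*(g + 2)*(g - 2)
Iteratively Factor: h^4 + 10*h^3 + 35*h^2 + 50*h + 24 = (h + 1)*(h^3 + 9*h^2 + 26*h + 24) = (h + 1)*(h + 4)*(h^2 + 5*h + 6) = (h + 1)*(h + 2)*(h + 4)*(h + 3)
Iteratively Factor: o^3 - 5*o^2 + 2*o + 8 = (o - 2)*(o^2 - 3*o - 4) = (o - 4)*(o - 2)*(o + 1)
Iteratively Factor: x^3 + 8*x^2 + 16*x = (x + 4)*(x^2 + 4*x) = x*(x + 4)*(x + 4)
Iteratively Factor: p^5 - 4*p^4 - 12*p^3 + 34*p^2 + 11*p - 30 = (p - 2)*(p^4 - 2*p^3 - 16*p^2 + 2*p + 15) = (p - 2)*(p - 1)*(p^3 - p^2 - 17*p - 15) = (p - 2)*(p - 1)*(p + 1)*(p^2 - 2*p - 15) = (p - 2)*(p - 1)*(p + 1)*(p + 3)*(p - 5)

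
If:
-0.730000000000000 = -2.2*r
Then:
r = 0.33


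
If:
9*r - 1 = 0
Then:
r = 1/9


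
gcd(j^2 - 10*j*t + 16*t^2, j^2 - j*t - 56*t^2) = -j + 8*t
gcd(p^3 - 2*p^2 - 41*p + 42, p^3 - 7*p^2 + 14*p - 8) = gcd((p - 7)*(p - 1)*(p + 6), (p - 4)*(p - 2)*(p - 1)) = p - 1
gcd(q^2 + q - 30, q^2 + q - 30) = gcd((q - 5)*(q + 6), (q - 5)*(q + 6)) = q^2 + q - 30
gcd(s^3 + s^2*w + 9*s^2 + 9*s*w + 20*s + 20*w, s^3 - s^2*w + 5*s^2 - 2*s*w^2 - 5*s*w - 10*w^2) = s^2 + s*w + 5*s + 5*w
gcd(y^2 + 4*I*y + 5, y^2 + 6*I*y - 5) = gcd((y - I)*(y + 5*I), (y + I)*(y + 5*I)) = y + 5*I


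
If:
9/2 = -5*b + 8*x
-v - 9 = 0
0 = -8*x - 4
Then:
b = -17/10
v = -9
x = -1/2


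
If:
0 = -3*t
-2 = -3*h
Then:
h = 2/3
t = 0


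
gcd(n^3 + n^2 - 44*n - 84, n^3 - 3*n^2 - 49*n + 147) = n - 7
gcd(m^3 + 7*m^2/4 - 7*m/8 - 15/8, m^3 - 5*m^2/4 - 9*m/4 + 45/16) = m + 3/2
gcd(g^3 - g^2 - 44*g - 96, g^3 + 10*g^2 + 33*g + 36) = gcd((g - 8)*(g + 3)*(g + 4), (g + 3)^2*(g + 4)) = g^2 + 7*g + 12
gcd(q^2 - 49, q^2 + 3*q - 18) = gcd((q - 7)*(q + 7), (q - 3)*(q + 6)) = 1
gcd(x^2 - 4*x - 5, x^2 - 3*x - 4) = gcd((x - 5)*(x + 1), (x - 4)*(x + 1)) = x + 1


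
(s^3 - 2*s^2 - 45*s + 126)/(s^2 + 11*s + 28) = (s^2 - 9*s + 18)/(s + 4)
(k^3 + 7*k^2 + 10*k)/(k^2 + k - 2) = k*(k + 5)/(k - 1)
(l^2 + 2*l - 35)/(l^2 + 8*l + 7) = (l - 5)/(l + 1)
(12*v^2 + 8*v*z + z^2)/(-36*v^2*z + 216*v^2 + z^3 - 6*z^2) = (2*v + z)/(-6*v*z + 36*v + z^2 - 6*z)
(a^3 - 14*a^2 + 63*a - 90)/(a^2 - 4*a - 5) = (a^2 - 9*a + 18)/(a + 1)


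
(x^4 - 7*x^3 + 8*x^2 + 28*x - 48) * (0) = 0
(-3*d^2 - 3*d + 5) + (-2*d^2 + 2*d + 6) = -5*d^2 - d + 11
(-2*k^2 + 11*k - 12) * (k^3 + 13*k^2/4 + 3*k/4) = -2*k^5 + 9*k^4/2 + 89*k^3/4 - 123*k^2/4 - 9*k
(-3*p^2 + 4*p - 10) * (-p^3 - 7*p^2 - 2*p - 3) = 3*p^5 + 17*p^4 - 12*p^3 + 71*p^2 + 8*p + 30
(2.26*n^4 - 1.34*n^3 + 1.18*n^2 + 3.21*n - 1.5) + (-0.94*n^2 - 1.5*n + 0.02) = 2.26*n^4 - 1.34*n^3 + 0.24*n^2 + 1.71*n - 1.48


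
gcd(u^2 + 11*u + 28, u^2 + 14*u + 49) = u + 7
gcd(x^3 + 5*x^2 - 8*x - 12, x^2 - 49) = 1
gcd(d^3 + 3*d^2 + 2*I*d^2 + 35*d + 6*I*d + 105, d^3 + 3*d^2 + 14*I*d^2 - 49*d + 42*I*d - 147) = d^2 + d*(3 + 7*I) + 21*I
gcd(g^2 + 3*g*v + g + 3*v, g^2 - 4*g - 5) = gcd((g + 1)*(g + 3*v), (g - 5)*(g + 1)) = g + 1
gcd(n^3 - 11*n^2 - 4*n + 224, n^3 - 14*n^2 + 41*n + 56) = n^2 - 15*n + 56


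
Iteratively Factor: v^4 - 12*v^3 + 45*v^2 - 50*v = (v)*(v^3 - 12*v^2 + 45*v - 50) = v*(v - 5)*(v^2 - 7*v + 10) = v*(v - 5)^2*(v - 2)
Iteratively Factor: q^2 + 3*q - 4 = (q + 4)*(q - 1)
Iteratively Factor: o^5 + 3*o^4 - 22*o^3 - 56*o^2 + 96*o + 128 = (o - 4)*(o^4 + 7*o^3 + 6*o^2 - 32*o - 32) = (o - 4)*(o - 2)*(o^3 + 9*o^2 + 24*o + 16) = (o - 4)*(o - 2)*(o + 1)*(o^2 + 8*o + 16) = (o - 4)*(o - 2)*(o + 1)*(o + 4)*(o + 4)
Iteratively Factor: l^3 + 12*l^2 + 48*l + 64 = (l + 4)*(l^2 + 8*l + 16) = (l + 4)^2*(l + 4)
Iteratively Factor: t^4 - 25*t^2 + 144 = (t + 4)*(t^3 - 4*t^2 - 9*t + 36) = (t - 4)*(t + 4)*(t^2 - 9) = (t - 4)*(t - 3)*(t + 4)*(t + 3)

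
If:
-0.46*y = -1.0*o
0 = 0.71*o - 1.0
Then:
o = 1.41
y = 3.06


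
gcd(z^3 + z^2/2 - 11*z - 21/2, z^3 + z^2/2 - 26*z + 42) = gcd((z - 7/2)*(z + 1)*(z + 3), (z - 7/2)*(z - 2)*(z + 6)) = z - 7/2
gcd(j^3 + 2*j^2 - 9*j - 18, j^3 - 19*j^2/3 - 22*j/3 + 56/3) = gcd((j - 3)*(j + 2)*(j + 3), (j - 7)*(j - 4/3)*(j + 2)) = j + 2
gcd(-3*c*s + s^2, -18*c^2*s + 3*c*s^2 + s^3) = -3*c*s + s^2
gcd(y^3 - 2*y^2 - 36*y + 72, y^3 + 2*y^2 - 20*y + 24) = y^2 + 4*y - 12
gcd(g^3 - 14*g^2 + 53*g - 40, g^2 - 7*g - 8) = g - 8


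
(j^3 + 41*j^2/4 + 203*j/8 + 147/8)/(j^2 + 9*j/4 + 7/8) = (2*j^2 + 17*j + 21)/(2*j + 1)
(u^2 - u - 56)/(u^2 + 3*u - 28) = (u - 8)/(u - 4)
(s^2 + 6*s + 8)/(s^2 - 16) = (s + 2)/(s - 4)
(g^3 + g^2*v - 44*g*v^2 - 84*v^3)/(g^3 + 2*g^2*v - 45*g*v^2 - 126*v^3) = (g + 2*v)/(g + 3*v)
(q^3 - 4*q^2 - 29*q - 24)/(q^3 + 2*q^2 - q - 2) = (q^2 - 5*q - 24)/(q^2 + q - 2)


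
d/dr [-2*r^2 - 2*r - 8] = -4*r - 2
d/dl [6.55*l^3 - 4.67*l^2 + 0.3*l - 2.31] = 19.65*l^2 - 9.34*l + 0.3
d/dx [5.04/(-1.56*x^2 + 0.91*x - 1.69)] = (15.7248*x - 4.5864)/(1.56*x^2 - 0.91*x + 1.69)^2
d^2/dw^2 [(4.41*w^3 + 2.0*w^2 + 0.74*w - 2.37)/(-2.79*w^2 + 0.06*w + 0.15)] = (1.4210854715202e-14*w^4 - 15.91299*w^3 + 105.429762*w^2 - 4.833918*w + 1.924074)/(21.717639*w^6 - 1.401138*w^5 - 3.472713*w^4 + 0.150444*w^3 + 0.186705*w^2 - 0.00405*w - 0.003375)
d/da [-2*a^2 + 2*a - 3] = 2 - 4*a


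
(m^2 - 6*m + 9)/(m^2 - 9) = (m - 3)/(m + 3)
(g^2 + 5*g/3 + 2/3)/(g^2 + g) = (g + 2/3)/g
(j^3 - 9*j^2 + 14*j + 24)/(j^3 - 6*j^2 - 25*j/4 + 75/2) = 4*(j^2 - 3*j - 4)/(4*j^2 - 25)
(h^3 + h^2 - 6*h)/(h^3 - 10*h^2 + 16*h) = (h + 3)/(h - 8)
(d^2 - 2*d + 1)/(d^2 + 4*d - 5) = (d - 1)/(d + 5)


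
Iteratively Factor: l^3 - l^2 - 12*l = (l + 3)*(l^2 - 4*l) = l*(l + 3)*(l - 4)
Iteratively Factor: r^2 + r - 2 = (r + 2)*(r - 1)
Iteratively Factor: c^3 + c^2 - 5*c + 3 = (c + 3)*(c^2 - 2*c + 1) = (c - 1)*(c + 3)*(c - 1)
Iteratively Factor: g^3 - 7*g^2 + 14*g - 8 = (g - 4)*(g^2 - 3*g + 2) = (g - 4)*(g - 1)*(g - 2)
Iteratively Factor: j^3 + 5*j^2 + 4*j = (j)*(j^2 + 5*j + 4) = j*(j + 1)*(j + 4)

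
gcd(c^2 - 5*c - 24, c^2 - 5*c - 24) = c^2 - 5*c - 24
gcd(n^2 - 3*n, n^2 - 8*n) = n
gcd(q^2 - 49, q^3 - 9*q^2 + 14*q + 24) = 1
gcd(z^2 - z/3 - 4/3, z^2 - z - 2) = z + 1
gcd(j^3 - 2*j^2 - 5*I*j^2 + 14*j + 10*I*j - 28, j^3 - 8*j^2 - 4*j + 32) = j - 2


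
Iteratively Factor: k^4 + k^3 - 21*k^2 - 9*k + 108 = (k + 4)*(k^3 - 3*k^2 - 9*k + 27) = (k - 3)*(k + 4)*(k^2 - 9) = (k - 3)^2*(k + 4)*(k + 3)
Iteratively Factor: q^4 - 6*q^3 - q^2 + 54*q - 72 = (q - 2)*(q^3 - 4*q^2 - 9*q + 36) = (q - 3)*(q - 2)*(q^2 - q - 12) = (q - 4)*(q - 3)*(q - 2)*(q + 3)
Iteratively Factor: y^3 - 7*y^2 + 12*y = (y)*(y^2 - 7*y + 12) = y*(y - 4)*(y - 3)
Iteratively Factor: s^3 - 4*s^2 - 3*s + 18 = (s + 2)*(s^2 - 6*s + 9) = (s - 3)*(s + 2)*(s - 3)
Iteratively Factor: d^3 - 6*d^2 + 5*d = (d - 1)*(d^2 - 5*d) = (d - 5)*(d - 1)*(d)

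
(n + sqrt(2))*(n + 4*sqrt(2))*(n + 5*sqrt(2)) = n^3 + 10*sqrt(2)*n^2 + 58*n + 40*sqrt(2)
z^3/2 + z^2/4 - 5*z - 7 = (z/2 + 1)*(z - 7/2)*(z + 2)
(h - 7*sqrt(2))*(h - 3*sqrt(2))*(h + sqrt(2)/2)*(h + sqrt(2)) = h^4 - 17*sqrt(2)*h^3/2 + 13*h^2 + 53*sqrt(2)*h + 42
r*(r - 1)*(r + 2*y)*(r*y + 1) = r^4*y + 2*r^3*y^2 - r^3*y + r^3 - 2*r^2*y^2 + 2*r^2*y - r^2 - 2*r*y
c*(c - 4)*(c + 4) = c^3 - 16*c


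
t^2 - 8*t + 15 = (t - 5)*(t - 3)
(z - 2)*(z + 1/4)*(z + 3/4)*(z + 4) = z^4 + 3*z^3 - 93*z^2/16 - 61*z/8 - 3/2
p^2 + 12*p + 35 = (p + 5)*(p + 7)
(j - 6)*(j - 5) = j^2 - 11*j + 30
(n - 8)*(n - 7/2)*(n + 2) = n^3 - 19*n^2/2 + 5*n + 56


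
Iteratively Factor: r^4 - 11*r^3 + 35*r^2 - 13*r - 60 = (r - 5)*(r^3 - 6*r^2 + 5*r + 12) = (r - 5)*(r + 1)*(r^2 - 7*r + 12) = (r - 5)*(r - 4)*(r + 1)*(r - 3)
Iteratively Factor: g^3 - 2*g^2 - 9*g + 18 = (g - 3)*(g^2 + g - 6) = (g - 3)*(g + 3)*(g - 2)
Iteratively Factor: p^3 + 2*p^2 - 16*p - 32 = (p + 2)*(p^2 - 16) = (p + 2)*(p + 4)*(p - 4)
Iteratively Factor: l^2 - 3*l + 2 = (l - 2)*(l - 1)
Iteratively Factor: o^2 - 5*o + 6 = (o - 3)*(o - 2)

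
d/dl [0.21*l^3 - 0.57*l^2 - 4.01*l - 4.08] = 0.63*l^2 - 1.14*l - 4.01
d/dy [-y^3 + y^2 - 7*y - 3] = -3*y^2 + 2*y - 7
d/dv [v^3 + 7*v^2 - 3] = v*(3*v + 14)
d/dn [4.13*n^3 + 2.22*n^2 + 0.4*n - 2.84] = 12.39*n^2 + 4.44*n + 0.4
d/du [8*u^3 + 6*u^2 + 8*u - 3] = 24*u^2 + 12*u + 8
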